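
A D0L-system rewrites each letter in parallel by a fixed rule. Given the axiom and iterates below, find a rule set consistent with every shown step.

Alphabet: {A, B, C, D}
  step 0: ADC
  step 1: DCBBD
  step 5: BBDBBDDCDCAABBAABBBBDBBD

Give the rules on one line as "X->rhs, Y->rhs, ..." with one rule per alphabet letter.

A->DC, B->A, C->D, D->BB

  step 0 ⇒ step 1: ADC ⇒ DC·BB·D
    A ↦ DC
    C ↦ D
    D ↦ BB
    B ↦ A  (constrained at step 1)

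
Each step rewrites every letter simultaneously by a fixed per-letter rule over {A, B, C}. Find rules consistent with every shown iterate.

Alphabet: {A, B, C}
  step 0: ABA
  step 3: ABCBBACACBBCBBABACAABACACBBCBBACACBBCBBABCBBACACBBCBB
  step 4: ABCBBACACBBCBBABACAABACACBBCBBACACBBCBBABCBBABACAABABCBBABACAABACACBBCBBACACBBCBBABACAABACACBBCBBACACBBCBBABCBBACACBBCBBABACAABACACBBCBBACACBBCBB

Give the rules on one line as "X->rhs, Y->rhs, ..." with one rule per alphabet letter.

  step 3 ⇒ step 4: ABCBBACACBBCBBABACAABACACBBCBBACACBBCBBABCBBACACBBCBB ⇒ AB·CBB·ACA·CBB·CBB·AB·ACA·AB·ACA·CBB·CBB·ACA·CBB·CBB·AB·CBB·AB·ACA·AB·AB·CBB·AB·ACA·AB·ACA·CBB·CBB·ACA·CBB·CBB·AB·ACA·AB·ACA·CBB·CBB·ACA·CBB·CBB·AB·CBB·ACA·CBB·CBB·AB·ACA·AB·ACA·CBB·CBB·ACA·CBB·CBB
    A ↦ AB
    B ↦ CBB
    C ↦ ACA

A->AB, B->CBB, C->ACA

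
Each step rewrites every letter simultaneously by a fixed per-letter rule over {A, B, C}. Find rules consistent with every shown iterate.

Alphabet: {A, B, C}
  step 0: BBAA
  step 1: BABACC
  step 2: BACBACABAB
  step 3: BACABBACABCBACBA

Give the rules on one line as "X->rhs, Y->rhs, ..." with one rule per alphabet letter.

  step 2 ⇒ step 3: BACBACABAB ⇒ BA·C·AB·BA·C·AB·C·BA·C·BA
    A ↦ C
    B ↦ BA
    C ↦ AB

A->C, B->BA, C->AB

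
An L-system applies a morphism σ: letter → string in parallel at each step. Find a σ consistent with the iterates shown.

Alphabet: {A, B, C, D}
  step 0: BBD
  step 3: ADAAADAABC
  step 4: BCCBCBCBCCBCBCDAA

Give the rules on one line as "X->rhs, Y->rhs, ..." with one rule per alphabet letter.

  step 3 ⇒ step 4: ADAAADAABC ⇒ BC·C·BC·BC·BC·C·BC·BC·DA·A
    A ↦ BC
    B ↦ DA
    C ↦ A
    D ↦ C

A->BC, B->DA, C->A, D->C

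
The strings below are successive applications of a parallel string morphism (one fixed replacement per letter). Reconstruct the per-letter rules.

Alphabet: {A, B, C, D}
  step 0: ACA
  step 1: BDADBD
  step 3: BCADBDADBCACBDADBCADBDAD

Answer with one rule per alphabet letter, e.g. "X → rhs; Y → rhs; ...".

  step 0 ⇒ step 1: ACA ⇒ BD·AD·BD
    A ↦ BD
    C ↦ AD
    B ↦ BC  (constrained at step 1)
    D ↦ AC  (constrained at step 1)

A->BD, B->BC, C->AD, D->AC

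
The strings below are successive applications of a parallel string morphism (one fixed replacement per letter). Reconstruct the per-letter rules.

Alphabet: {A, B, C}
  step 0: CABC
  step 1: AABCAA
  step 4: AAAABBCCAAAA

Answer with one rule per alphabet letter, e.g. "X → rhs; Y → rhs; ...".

  step 0 ⇒ step 1: CABC ⇒ AA·B·C·AA
    A ↦ B
    B ↦ C
    C ↦ AA

A->B, B->C, C->AA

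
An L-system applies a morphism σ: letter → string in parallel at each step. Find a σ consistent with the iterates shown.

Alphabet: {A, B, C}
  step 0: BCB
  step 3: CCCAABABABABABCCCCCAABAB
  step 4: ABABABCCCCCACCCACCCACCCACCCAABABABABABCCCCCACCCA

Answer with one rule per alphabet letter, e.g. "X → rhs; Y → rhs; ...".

A->CC, B->CA, C->AB

  step 3 ⇒ step 4: CCCAABABABABABCCCCCAABAB ⇒ AB·AB·AB·CC·CC·CA·CC·CA·CC·CA·CC·CA·CC·CA·AB·AB·AB·AB·AB·CC·CC·CA·CC·CA
    A ↦ CC
    B ↦ CA
    C ↦ AB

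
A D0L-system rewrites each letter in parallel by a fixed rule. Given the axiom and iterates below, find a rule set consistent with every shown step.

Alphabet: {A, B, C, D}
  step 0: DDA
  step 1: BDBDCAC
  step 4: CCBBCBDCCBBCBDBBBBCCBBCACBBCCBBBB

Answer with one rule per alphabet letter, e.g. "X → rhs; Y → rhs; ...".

  step 0 ⇒ step 1: DDA ⇒ BD·BD·CAC
    A ↦ CAC
    D ↦ BD
    B ↦ C  (constrained at step 1)
    C ↦ BB  (constrained at step 1)

A->CAC, B->C, C->BB, D->BD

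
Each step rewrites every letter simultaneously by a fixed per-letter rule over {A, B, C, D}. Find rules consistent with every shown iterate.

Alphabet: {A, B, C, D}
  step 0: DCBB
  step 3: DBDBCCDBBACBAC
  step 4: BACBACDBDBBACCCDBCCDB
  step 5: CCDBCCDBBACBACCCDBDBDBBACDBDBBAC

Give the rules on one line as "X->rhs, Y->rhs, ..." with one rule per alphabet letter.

A->C, B->C, C->DB, D->BA

  step 4 ⇒ step 5: BACBACDBDBBACCCDBCCDB ⇒ C·C·DB·C·C·DB·BA·C·BA·C·C·C·DB·DB·DB·BA·C·DB·DB·BA·C
    A ↦ C
    B ↦ C
    C ↦ DB
    D ↦ BA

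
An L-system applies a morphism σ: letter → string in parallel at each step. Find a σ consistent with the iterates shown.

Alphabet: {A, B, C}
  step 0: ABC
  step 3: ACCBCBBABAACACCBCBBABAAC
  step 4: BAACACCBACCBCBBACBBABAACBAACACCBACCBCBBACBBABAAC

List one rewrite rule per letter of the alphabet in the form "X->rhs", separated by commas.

A->BA, B->CB, C->AC

  step 3 ⇒ step 4: ACCBCBBABAACACCBCBBABAAC ⇒ BA·AC·AC·CB·AC·CB·CB·BA·CB·BA·BA·AC·BA·AC·AC·CB·AC·CB·CB·BA·CB·BA·BA·AC
    A ↦ BA
    B ↦ CB
    C ↦ AC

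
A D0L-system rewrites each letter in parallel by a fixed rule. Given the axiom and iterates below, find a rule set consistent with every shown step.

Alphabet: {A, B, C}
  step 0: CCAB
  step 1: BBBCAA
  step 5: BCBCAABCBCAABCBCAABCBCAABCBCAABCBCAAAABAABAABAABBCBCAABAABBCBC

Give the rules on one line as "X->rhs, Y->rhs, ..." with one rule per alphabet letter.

A->BC, B->AA, C->B

  step 0 ⇒ step 1: CCAB ⇒ B·B·BC·AA
    A ↦ BC
    B ↦ AA
    C ↦ B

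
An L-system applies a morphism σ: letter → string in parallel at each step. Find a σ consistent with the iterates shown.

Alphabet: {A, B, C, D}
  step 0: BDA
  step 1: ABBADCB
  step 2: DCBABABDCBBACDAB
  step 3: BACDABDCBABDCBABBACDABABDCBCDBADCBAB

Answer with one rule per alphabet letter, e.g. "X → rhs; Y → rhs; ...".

A->DCB, B->AB, C->CD, D->BA

  step 2 ⇒ step 3: DCBABABDCBBACDAB ⇒ BA·CD·AB·DCB·AB·DCB·AB·BA·CD·AB·AB·DCB·CD·BA·DCB·AB
    A ↦ DCB
    B ↦ AB
    C ↦ CD
    D ↦ BA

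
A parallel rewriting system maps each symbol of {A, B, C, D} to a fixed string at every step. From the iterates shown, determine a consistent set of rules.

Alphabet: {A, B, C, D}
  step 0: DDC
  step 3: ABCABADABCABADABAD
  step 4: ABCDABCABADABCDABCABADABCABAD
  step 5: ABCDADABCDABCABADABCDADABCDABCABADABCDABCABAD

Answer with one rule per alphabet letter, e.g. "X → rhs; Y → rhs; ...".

  step 4 ⇒ step 5: ABCDABCABADABCDABCABADABCABAD ⇒ AB·C·D·AD·AB·C·D·AB·C·AB·AD·AB·C·D·AD·AB·C·D·AB·C·AB·AD·AB·C·D·AB·C·AB·AD
    A ↦ AB
    B ↦ C
    C ↦ D
    D ↦ AD

A->AB, B->C, C->D, D->AD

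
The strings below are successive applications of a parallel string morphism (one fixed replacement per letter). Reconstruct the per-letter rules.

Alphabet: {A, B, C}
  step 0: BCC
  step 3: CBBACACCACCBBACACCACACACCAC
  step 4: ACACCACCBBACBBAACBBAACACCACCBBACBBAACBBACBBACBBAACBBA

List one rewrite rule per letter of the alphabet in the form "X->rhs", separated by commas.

A->CBB, B->CAC, C->A

  step 3 ⇒ step 4: CBBACACCACCBBACACCACACACCAC ⇒ A·CAC·CAC·CBB·A·CBB·A·A·CBB·A·A·CAC·CAC·CBB·A·CBB·A·A·CBB·A·CBB·A·CBB·A·A·CBB·A
    A ↦ CBB
    B ↦ CAC
    C ↦ A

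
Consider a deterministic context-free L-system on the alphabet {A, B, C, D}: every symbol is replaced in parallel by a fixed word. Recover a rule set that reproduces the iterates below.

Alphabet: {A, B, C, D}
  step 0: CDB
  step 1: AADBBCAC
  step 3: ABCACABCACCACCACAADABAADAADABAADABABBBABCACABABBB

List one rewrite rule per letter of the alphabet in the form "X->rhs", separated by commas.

A->AB, B->CAC, C->AAD, D->BB

  step 0 ⇒ step 1: CDB ⇒ AAD·BB·CAC
    B ↦ CAC
    C ↦ AAD
    D ↦ BB
    A ↦ AB  (constrained at step 1)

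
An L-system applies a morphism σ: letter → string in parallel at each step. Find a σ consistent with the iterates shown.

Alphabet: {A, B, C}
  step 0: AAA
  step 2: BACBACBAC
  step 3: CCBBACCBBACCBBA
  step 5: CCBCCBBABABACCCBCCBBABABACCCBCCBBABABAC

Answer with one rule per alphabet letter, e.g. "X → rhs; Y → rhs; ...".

A->CB, B->C, C->BA

  step 2 ⇒ step 3: BACBACBAC ⇒ C·CB·BA·C·CB·BA·C·CB·BA
    A ↦ CB
    B ↦ C
    C ↦ BA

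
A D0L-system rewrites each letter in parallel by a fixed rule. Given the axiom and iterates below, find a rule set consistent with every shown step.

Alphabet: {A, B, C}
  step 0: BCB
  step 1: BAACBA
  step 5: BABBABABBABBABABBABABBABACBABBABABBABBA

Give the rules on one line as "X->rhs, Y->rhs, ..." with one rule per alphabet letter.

A->B, B->BA, C->AC

  step 0 ⇒ step 1: BCB ⇒ BA·AC·BA
    B ↦ BA
    C ↦ AC
    A ↦ B  (constrained at step 1)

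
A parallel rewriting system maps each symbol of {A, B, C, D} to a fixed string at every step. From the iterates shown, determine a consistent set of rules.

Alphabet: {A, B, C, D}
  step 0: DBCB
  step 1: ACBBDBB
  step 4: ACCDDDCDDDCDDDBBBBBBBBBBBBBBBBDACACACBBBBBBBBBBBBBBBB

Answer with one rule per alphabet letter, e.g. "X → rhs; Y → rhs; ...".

  step 0 ⇒ step 1: DBCB ⇒ AC·BB·D·BB
    B ↦ BB
    C ↦ D
    D ↦ AC
    A ↦ CDD  (constrained at step 1)

A->CDD, B->BB, C->D, D->AC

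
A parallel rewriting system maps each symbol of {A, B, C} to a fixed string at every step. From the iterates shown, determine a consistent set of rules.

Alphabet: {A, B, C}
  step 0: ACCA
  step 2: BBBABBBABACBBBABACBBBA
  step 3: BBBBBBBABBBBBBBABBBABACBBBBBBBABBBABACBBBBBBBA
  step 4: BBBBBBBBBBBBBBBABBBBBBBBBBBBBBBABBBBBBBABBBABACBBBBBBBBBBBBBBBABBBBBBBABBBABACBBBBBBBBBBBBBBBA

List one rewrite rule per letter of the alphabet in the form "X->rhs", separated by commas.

  step 3 ⇒ step 4: BBBBBBBABBBBBBBABBBABACBBBBBBBABBBABACBBBBBBBA ⇒ BB·BB·BB·BB·BB·BB·BB·BA·BB·BB·BB·BB·BB·BB·BB·BA·BB·BB·BB·BA·BB·BA·BAC·BB·BB·BB·BB·BB·BB·BB·BA·BB·BB·BB·BA·BB·BA·BAC·BB·BB·BB·BB·BB·BB·BB·BA
    A ↦ BA
    B ↦ BB
    C ↦ BAC

A->BA, B->BB, C->BAC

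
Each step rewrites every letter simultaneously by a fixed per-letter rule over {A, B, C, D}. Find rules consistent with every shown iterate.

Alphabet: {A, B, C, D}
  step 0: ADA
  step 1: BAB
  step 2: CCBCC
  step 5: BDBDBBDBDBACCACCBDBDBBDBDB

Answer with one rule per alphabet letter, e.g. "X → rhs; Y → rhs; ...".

A->B, B->CC, C->DB, D->A

  step 1 ⇒ step 2: BAB ⇒ CC·B·CC
    A ↦ B
    B ↦ CC
    C ↦ DB  (constrained at step 2)
  step 0 ⇒ step 1: ADA ⇒ B·A·B
    D ↦ A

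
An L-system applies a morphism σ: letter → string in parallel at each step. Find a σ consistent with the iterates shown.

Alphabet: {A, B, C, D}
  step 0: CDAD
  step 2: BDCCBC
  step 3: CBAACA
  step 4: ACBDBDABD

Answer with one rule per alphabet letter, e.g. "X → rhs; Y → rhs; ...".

A->BD, B->C, C->A, D->B

  step 3 ⇒ step 4: CBAACA ⇒ A·C·BD·BD·A·BD
    A ↦ BD
    B ↦ C
    C ↦ A
  step 2 ⇒ step 3: BDCCBC ⇒ C·B·A·A·C·A
    D ↦ B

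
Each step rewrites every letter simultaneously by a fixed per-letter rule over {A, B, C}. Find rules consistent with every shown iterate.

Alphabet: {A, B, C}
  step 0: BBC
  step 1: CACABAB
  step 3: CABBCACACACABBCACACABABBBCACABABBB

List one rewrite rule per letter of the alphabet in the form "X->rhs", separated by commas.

A->BB, B->CA, C->BAB

  step 0 ⇒ step 1: BBC ⇒ CA·CA·BAB
    B ↦ CA
    C ↦ BAB
    A ↦ BB  (constrained at step 1)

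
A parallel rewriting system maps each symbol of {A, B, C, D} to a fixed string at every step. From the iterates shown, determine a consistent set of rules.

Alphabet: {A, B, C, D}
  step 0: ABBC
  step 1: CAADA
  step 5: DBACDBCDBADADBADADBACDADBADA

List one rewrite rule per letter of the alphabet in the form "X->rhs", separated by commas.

A->C, B->A, C->DA, D->DB

  step 0 ⇒ step 1: ABBC ⇒ C·A·A·DA
    A ↦ C
    B ↦ A
    C ↦ DA
    D ↦ DB  (constrained at step 1)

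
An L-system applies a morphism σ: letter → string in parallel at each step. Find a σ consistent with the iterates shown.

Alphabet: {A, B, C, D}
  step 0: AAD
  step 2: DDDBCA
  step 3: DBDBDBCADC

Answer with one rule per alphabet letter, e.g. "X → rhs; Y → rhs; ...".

  step 2 ⇒ step 3: DDDBCA ⇒ DB·DB·DB·CA·D·C
    A ↦ C
    B ↦ CA
    C ↦ D
    D ↦ DB

A->C, B->CA, C->D, D->DB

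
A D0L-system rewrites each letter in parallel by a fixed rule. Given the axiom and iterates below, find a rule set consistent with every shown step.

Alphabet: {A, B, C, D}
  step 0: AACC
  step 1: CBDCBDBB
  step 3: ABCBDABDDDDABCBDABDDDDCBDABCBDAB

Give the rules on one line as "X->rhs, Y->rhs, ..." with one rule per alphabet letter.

A->CBD, B->AB, C->B, D->DD

  step 0 ⇒ step 1: AACC ⇒ CBD·CBD·B·B
    A ↦ CBD
    C ↦ B
    B ↦ AB  (constrained at step 1)
    D ↦ DD  (constrained at step 1)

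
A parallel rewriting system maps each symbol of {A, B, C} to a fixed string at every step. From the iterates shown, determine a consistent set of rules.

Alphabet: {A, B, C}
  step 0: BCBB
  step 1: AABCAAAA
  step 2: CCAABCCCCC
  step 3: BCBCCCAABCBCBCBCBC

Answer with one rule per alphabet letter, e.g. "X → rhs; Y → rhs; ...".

A->C, B->AA, C->BC

  step 2 ⇒ step 3: CCAABCCCCC ⇒ BC·BC·C·C·AA·BC·BC·BC·BC·BC
    A ↦ C
    B ↦ AA
    C ↦ BC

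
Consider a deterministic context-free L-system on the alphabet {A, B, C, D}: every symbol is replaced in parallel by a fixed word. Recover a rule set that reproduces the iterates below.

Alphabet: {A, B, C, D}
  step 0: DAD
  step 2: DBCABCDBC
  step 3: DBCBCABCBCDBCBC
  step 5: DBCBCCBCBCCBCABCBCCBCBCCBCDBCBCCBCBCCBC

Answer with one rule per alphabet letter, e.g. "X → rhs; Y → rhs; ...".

  step 2 ⇒ step 3: DBCABCDBC ⇒ DB·C·BC·AB·C·BC·DB·C·BC
    A ↦ AB
    B ↦ C
    C ↦ BC
    D ↦ DB

A->AB, B->C, C->BC, D->DB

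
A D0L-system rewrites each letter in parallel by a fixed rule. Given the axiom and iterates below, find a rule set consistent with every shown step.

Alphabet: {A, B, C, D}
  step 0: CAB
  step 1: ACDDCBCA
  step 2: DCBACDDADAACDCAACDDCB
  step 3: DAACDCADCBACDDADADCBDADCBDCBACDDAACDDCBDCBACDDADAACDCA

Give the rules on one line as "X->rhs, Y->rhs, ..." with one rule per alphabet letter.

A->DCB, B->CA, C->ACD, D->DA

  step 2 ⇒ step 3: DCBACDDADAACDCAACDDCB ⇒ DA·ACD·CA·DCB·ACD·DA·DA·DCB·DA·DCB·DCB·ACD·DA·ACD·DCB·DCB·ACD·DA·DA·ACD·CA
    A ↦ DCB
    B ↦ CA
    C ↦ ACD
    D ↦ DA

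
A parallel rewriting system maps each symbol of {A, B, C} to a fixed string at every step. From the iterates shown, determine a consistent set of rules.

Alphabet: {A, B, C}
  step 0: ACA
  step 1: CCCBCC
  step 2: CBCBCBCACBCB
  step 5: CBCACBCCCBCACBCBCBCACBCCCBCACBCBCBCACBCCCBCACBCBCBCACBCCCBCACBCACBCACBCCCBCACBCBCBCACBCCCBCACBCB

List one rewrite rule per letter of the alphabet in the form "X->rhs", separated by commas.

  step 1 ⇒ step 2: CCCBCC ⇒ CB·CB·CB·CA·CB·CB
    B ↦ CA
    C ↦ CB
  step 0 ⇒ step 1: ACA ⇒ CC·CB·CC
    A ↦ CC

A->CC, B->CA, C->CB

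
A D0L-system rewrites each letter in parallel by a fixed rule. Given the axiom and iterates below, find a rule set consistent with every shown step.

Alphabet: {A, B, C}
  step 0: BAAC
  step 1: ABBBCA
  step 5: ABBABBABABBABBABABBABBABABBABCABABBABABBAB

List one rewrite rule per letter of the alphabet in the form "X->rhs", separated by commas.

  step 0 ⇒ step 1: BAAC ⇒ AB·B·B·CA
    A ↦ B
    B ↦ AB
    C ↦ CA

A->B, B->AB, C->CA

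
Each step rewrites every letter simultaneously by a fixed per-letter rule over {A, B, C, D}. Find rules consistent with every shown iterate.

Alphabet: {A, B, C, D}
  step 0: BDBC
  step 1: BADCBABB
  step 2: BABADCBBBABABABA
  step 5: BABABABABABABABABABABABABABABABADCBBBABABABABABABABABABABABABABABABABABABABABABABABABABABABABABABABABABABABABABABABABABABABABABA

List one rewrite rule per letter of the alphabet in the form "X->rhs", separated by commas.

  step 1 ⇒ step 2: BADCBABB ⇒ BA·BA·DC·BB·BA·BA·BA·BA
    A ↦ BA
    B ↦ BA
    C ↦ BB
    D ↦ DC

A->BA, B->BA, C->BB, D->DC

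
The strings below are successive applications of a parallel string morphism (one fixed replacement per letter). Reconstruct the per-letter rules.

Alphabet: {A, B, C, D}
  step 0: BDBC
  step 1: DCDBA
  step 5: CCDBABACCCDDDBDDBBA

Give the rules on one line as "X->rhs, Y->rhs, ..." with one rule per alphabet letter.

A->DB, B->D, C->BA, D->C

  step 0 ⇒ step 1: BDBC ⇒ D·C·D·BA
    B ↦ D
    C ↦ BA
    D ↦ C
    A ↦ DB  (constrained at step 1)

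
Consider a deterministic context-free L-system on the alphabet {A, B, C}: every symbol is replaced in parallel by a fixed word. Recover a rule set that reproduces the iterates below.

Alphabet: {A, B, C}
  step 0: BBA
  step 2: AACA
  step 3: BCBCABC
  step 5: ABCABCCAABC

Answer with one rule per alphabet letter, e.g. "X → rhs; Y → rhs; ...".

A->BC, B->C, C->A

  step 2 ⇒ step 3: AACA ⇒ BC·BC·A·BC
    A ↦ BC
    C ↦ A
    B ↦ C  (constrained at step 0)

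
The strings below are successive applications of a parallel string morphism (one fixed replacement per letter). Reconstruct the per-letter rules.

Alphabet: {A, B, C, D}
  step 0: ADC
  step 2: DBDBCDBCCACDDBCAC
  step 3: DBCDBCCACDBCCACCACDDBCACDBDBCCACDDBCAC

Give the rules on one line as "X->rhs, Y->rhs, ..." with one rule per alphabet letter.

  step 2 ⇒ step 3: DBDBCDBCCACDDBCAC ⇒ DB·C·DB·C·CAC·DB·C·CAC·CAC·DDB·CAC·DB·DB·C·CAC·DDB·CAC
    A ↦ DDB
    B ↦ C
    C ↦ CAC
    D ↦ DB

A->DDB, B->C, C->CAC, D->DB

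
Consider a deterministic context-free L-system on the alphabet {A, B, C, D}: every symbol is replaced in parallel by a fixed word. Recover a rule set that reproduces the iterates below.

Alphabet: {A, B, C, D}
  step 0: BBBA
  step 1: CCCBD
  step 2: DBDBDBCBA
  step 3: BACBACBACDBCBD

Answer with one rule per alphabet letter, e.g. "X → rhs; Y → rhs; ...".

A->BD, B->C, C->DB, D->BA

  step 2 ⇒ step 3: DBDBDBCBA ⇒ BA·C·BA·C·BA·C·DB·C·BD
    A ↦ BD
    B ↦ C
    C ↦ DB
    D ↦ BA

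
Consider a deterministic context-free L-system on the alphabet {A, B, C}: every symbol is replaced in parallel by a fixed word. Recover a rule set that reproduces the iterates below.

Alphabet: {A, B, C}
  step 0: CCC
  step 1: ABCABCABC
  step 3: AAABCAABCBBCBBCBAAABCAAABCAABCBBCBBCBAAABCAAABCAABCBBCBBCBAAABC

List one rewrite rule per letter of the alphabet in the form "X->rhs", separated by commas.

A->BCB, B->AA, C->ABC

  step 0 ⇒ step 1: CCC ⇒ ABC·ABC·ABC
    C ↦ ABC
    A ↦ BCB  (constrained at step 1)
    B ↦ AA  (constrained at step 1)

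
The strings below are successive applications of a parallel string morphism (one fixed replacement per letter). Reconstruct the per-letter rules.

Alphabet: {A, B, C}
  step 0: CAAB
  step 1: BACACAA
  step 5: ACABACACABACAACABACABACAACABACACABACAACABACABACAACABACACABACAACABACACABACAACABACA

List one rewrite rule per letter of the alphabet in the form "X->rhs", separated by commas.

  step 0 ⇒ step 1: CAAB ⇒ BA·CA·CA·A
    A ↦ CA
    B ↦ A
    C ↦ BA

A->CA, B->A, C->BA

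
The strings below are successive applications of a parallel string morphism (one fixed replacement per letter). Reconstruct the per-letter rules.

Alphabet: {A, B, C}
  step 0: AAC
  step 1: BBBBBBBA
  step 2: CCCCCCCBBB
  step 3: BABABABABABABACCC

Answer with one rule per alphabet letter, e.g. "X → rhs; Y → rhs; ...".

  step 2 ⇒ step 3: CCCCCCCBBB ⇒ BA·BA·BA·BA·BA·BA·BA·C·C·C
    B ↦ C
    C ↦ BA
  step 0 ⇒ step 1: AAC ⇒ BBB·BBB·BA
    A ↦ BBB

A->BBB, B->C, C->BA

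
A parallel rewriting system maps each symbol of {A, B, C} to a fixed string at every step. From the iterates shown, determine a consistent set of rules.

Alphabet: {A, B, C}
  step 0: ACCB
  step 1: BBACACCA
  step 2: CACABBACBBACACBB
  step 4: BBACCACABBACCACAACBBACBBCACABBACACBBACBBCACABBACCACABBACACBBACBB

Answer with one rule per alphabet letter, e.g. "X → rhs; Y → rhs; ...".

  step 1 ⇒ step 2: BBACACCA ⇒ CA·CA·BB·AC·BB·AC·AC·BB
    A ↦ BB
    B ↦ CA
    C ↦ AC

A->BB, B->CA, C->AC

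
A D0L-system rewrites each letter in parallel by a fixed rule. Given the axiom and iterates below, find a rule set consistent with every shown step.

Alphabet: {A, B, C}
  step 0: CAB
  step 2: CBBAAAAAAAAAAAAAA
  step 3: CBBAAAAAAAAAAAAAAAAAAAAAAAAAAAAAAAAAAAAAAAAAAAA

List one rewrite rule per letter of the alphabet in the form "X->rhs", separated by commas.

A->AAA, B->A, C->CBB

  step 2 ⇒ step 3: CBBAAAAAAAAAAAAAA ⇒ CBB·A·A·AAA·AAA·AAA·AAA·AAA·AAA·AAA·AAA·AAA·AAA·AAA·AAA·AAA·AAA
    A ↦ AAA
    B ↦ A
    C ↦ CBB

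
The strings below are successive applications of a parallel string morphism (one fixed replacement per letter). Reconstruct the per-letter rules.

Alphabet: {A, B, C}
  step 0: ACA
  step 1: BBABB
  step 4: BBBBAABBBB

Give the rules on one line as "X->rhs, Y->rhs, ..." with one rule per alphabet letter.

A->BB, B->C, C->A

  step 0 ⇒ step 1: ACA ⇒ BB·A·BB
    A ↦ BB
    C ↦ A
    B ↦ C  (constrained at step 1)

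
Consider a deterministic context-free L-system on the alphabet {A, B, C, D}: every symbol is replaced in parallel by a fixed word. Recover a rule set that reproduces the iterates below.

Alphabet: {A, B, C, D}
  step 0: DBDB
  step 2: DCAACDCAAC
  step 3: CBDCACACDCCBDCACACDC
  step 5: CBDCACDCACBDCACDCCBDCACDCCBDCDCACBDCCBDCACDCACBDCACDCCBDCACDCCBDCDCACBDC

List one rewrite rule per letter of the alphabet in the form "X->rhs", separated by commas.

A->AC, B->A, C->DC, D->CB

  step 2 ⇒ step 3: DCAACDCAAC ⇒ CB·DC·AC·AC·DC·CB·DC·AC·AC·DC
    A ↦ AC
    C ↦ DC
    D ↦ CB
    B ↦ A  (constrained at step 0)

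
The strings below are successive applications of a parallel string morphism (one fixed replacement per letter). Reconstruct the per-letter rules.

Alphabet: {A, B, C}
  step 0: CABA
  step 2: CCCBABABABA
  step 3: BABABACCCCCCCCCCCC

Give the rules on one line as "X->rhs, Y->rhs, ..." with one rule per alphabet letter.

  step 2 ⇒ step 3: CCCBABABABA ⇒ BA·BA·BA·CC·C·CC·C·CC·C·CC·C
    A ↦ C
    B ↦ CC
    C ↦ BA

A->C, B->CC, C->BA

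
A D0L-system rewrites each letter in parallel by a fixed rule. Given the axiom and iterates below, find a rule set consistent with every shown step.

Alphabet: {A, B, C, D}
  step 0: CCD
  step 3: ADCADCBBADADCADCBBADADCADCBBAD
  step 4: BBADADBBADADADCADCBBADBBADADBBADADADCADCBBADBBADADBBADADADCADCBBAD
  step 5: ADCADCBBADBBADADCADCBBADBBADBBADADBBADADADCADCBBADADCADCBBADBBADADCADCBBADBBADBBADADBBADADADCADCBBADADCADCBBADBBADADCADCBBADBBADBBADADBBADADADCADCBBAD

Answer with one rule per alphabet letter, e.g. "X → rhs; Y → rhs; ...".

A->BB, B->ADC, C->AD, D->AD

  step 4 ⇒ step 5: BBADADBBADADADCADCBBADBBADADBBADADADCADCBBADBBADADBBADADADCADCBBAD ⇒ ADC·ADC·BB·AD·BB·AD·ADC·ADC·BB·AD·BB·AD·BB·AD·AD·BB·AD·AD·ADC·ADC·BB·AD·ADC·ADC·BB·AD·BB·AD·ADC·ADC·BB·AD·BB·AD·BB·AD·AD·BB·AD·AD·ADC·ADC·BB·AD·ADC·ADC·BB·AD·BB·AD·ADC·ADC·BB·AD·BB·AD·BB·AD·AD·BB·AD·AD·ADC·ADC·BB·AD
    A ↦ BB
    B ↦ ADC
    C ↦ AD
    D ↦ AD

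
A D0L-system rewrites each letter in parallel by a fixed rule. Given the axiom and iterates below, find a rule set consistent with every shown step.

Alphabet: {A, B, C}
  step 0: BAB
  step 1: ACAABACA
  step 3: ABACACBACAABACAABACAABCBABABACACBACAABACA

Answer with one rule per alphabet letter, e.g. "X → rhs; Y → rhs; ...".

  step 0 ⇒ step 1: BAB ⇒ ACA·AB·ACA
    A ↦ AB
    B ↦ ACA
    C ↦ CB  (constrained at step 1)

A->AB, B->ACA, C->CB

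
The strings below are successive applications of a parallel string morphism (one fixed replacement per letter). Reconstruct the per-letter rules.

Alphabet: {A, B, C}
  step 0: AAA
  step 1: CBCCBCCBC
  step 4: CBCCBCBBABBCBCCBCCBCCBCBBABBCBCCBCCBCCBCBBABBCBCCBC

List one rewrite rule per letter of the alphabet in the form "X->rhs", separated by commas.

A->CBC, B->A, C->BB

  step 0 ⇒ step 1: AAA ⇒ CBC·CBC·CBC
    A ↦ CBC
    B ↦ A  (constrained at step 1)
    C ↦ BB  (constrained at step 1)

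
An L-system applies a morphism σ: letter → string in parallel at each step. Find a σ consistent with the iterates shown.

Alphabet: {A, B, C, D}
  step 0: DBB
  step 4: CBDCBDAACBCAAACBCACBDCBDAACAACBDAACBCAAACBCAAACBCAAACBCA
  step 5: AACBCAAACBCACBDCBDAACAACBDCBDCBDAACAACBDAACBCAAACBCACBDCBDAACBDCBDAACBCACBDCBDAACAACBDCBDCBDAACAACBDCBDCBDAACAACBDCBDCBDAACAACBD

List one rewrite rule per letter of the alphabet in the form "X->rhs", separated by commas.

A->CBD, B->C, C->AA, D->BCA

  step 4 ⇒ step 5: CBDCBDAACBCAAACBCACBDCBDAACAACBDAACBCAAACBCAAACBCAAACBCA ⇒ AA·C·BCA·AA·C·BCA·CBD·CBD·AA·C·AA·CBD·CBD·CBD·AA·C·AA·CBD·AA·C·BCA·AA·C·BCA·CBD·CBD·AA·CBD·CBD·AA·C·BCA·CBD·CBD·AA·C·AA·CBD·CBD·CBD·AA·C·AA·CBD·CBD·CBD·AA·C·AA·CBD·CBD·CBD·AA·C·AA·CBD
    A ↦ CBD
    B ↦ C
    C ↦ AA
    D ↦ BCA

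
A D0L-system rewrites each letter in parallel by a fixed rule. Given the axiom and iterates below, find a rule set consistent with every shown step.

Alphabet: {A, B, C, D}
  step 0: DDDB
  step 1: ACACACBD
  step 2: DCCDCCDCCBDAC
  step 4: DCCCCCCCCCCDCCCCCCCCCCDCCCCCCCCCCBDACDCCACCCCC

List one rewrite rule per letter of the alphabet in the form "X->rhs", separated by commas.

A->D, B->BD, C->CC, D->AC

  step 1 ⇒ step 2: ACACACBD ⇒ D·CC·D·CC·D·CC·BD·AC
    A ↦ D
    B ↦ BD
    C ↦ CC
    D ↦ AC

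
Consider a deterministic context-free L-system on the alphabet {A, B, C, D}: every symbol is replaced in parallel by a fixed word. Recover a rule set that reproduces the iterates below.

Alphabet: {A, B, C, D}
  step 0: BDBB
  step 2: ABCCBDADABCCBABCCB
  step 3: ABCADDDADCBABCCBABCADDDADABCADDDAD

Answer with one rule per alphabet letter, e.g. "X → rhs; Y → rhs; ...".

  step 2 ⇒ step 3: ABCCBDADABCCBABCCB ⇒ ABC·AD·D·D·AD·CB·ABC·CB·ABC·AD·D·D·AD·ABC·AD·D·D·AD
    A ↦ ABC
    B ↦ AD
    C ↦ D
    D ↦ CB

A->ABC, B->AD, C->D, D->CB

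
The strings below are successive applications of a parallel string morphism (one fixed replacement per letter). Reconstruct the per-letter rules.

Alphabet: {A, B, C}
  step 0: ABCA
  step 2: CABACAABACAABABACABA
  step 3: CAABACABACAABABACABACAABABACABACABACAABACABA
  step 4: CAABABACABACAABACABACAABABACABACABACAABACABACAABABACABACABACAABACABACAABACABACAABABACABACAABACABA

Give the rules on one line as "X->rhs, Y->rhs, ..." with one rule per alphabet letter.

  step 3 ⇒ step 4: CAABACABACAABABACABACAABABACABACABACAABACABA ⇒ CAA·BA·BA·CA·BA·CAA·BA·CA·BA·CAA·BA·BA·CA·BA·CA·BA·CAA·BA·CA·BA·CAA·BA·BA·CA·BA·CA·BA·CAA·BA·CA·BA·CAA·BA·CA·BA·CAA·BA·BA·CA·BA·CAA·BA·CA·BA
    A ↦ BA
    B ↦ CA
    C ↦ CAA

A->BA, B->CA, C->CAA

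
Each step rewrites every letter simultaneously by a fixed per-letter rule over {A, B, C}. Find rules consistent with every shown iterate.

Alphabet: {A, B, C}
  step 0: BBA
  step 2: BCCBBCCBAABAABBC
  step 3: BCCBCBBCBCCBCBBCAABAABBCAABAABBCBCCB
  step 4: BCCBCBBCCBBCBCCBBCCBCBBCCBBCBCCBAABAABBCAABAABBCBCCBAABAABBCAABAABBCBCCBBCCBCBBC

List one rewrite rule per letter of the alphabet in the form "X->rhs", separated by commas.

  step 3 ⇒ step 4: BCCBCBBCBCCBCBBCAABAABBCAABAABBCBCCB ⇒ BC·CB·CB·BC·CB·BC·BC·CB·BC·CB·CB·BC·CB·BC·BC·CB·AAB·AAB·BC·AAB·AAB·BC·BC·CB·AAB·AAB·BC·AAB·AAB·BC·BC·CB·BC·CB·CB·BC
    A ↦ AAB
    B ↦ BC
    C ↦ CB

A->AAB, B->BC, C->CB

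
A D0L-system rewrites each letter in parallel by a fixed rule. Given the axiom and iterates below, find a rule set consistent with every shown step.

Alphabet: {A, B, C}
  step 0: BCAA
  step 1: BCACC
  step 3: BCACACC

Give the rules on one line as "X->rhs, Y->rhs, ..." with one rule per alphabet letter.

A->C, B->BC, C->A

  step 0 ⇒ step 1: BCAA ⇒ BC·A·C·C
    A ↦ C
    B ↦ BC
    C ↦ A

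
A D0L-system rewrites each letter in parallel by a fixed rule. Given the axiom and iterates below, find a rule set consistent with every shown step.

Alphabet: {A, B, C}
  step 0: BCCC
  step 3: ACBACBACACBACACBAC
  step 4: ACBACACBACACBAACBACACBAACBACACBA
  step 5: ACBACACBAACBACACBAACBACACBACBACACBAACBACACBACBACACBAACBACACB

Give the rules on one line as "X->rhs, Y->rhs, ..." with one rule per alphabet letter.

A->ACB, B->C, C->A

  step 4 ⇒ step 5: ACBACACBACACBAACBACACBAACBACACBA ⇒ ACB·A·C·ACB·A·ACB·A·C·ACB·A·ACB·A·C·ACB·ACB·A·C·ACB·A·ACB·A·C·ACB·ACB·A·C·ACB·A·ACB·A·C·ACB
    A ↦ ACB
    B ↦ C
    C ↦ A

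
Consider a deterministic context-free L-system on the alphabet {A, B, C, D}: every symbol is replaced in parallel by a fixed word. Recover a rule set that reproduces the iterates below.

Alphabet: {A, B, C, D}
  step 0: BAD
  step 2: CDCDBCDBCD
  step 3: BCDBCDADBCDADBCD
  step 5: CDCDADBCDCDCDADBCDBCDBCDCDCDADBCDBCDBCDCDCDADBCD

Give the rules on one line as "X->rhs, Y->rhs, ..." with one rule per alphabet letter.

  step 2 ⇒ step 3: CDCDBCDBCD ⇒ B·CD·B·CD·AD·B·CD·AD·B·CD
    B ↦ AD
    C ↦ B
    D ↦ CD
    A ↦ CD  (constrained at step 0)

A->CD, B->AD, C->B, D->CD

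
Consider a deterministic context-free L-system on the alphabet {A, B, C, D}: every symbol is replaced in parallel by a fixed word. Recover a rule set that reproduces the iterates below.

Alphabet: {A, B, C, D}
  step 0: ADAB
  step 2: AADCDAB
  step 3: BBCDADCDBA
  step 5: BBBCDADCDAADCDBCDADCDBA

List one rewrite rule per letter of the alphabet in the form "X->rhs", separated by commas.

A->B, B->A, C->AD, D->CD

  step 2 ⇒ step 3: AADCDAB ⇒ B·B·CD·AD·CD·B·A
    A ↦ B
    B ↦ A
    C ↦ AD
    D ↦ CD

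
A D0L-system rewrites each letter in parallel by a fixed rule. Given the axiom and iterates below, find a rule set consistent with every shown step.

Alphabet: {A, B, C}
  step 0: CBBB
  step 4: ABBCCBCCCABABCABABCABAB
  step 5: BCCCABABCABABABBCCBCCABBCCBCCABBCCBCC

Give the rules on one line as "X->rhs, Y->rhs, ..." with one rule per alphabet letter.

A->BC, B->C, C->AB

  step 4 ⇒ step 5: ABBCCBCCCABABCABABCABAB ⇒ BC·C·C·AB·AB·C·AB·AB·AB·BC·C·BC·C·AB·BC·C·BC·C·AB·BC·C·BC·C
    A ↦ BC
    B ↦ C
    C ↦ AB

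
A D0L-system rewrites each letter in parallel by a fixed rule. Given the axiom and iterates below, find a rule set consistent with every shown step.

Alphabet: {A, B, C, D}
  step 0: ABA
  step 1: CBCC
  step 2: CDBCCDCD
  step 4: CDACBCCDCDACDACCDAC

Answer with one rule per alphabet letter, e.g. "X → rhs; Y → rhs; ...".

A->C, B->BC, C->CD, D->A

  step 1 ⇒ step 2: CBCC ⇒ CD·BC·CD·CD
    B ↦ BC
    C ↦ CD
  step 0 ⇒ step 1: ABA ⇒ C·BC·C
    A ↦ C
    D ↦ A  (constrained at step 2)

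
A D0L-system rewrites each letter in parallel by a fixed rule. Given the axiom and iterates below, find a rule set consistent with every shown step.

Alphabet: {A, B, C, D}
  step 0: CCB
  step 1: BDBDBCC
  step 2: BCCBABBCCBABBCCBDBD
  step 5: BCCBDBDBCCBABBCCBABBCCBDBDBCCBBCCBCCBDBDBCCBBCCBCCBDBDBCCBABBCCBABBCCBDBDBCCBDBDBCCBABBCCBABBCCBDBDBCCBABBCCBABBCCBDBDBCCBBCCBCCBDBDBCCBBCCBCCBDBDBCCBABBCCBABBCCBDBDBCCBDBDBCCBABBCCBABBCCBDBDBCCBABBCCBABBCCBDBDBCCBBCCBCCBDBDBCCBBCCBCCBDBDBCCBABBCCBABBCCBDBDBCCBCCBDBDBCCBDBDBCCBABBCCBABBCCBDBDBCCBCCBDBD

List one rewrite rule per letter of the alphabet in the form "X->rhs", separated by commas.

  step 1 ⇒ step 2: BDBDBCC ⇒ BCC·BAB·BCC·BAB·BCC·BD·BD
    B ↦ BCC
    C ↦ BD
    D ↦ BAB
    A ↦ B  (constrained at step 2)

A->B, B->BCC, C->BD, D->BAB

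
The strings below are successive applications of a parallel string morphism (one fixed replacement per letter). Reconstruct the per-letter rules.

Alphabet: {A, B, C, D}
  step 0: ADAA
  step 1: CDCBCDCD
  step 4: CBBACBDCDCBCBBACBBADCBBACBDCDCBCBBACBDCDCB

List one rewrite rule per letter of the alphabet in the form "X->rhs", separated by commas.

A->CD, B->D, C->BA, D->CB

  step 0 ⇒ step 1: ADAA ⇒ CD·CB·CD·CD
    A ↦ CD
    D ↦ CB
    B ↦ D  (constrained at step 1)
    C ↦ BA  (constrained at step 1)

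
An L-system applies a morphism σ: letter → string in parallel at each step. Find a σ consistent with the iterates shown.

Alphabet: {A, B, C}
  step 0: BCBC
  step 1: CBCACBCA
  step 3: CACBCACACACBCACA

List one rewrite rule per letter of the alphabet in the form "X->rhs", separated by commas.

A->C, B->CBC, C->A

  step 0 ⇒ step 1: BCBC ⇒ CBC·A·CBC·A
    B ↦ CBC
    C ↦ A
    A ↦ C  (constrained at step 1)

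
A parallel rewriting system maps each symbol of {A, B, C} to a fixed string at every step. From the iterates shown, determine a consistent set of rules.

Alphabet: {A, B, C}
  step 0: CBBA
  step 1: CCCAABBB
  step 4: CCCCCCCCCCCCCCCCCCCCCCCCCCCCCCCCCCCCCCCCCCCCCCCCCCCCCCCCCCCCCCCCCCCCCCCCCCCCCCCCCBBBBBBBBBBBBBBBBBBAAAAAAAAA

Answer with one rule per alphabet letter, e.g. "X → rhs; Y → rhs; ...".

  step 0 ⇒ step 1: CBBA ⇒ CCC·A·A·BBB
    A ↦ BBB
    B ↦ A
    C ↦ CCC

A->BBB, B->A, C->CCC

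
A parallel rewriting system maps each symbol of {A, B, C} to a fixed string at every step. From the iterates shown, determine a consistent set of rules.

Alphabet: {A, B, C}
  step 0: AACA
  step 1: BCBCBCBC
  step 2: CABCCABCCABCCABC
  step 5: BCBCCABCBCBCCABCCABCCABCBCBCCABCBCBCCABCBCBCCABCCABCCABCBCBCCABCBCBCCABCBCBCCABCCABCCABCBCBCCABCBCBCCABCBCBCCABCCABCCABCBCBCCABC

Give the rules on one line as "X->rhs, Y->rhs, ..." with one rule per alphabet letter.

  step 1 ⇒ step 2: BCBCBCBC ⇒ CA·BC·CA·BC·CA·BC·CA·BC
    B ↦ CA
    C ↦ BC
  step 0 ⇒ step 1: AACA ⇒ BC·BC·BC·BC
    A ↦ BC

A->BC, B->CA, C->BC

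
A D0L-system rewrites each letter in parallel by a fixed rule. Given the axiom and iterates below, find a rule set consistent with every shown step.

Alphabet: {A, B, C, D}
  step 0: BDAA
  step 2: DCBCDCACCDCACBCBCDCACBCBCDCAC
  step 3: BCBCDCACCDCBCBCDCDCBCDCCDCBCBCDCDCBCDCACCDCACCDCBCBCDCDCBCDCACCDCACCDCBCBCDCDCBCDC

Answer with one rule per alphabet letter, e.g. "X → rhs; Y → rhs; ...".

  step 2 ⇒ step 3: DCBCDCACCDCACBCBCDCACBCBCDCAC ⇒ BCB·CDC·AC·CDC·BCB·CDC·DCB·CDC·CDC·BCB·CDC·DCB·CDC·AC·CDC·AC·CDC·BCB·CDC·DCB·CDC·AC·CDC·AC·CDC·BCB·CDC·DCB·CDC
    A ↦ DCB
    B ↦ AC
    C ↦ CDC
    D ↦ BCB

A->DCB, B->AC, C->CDC, D->BCB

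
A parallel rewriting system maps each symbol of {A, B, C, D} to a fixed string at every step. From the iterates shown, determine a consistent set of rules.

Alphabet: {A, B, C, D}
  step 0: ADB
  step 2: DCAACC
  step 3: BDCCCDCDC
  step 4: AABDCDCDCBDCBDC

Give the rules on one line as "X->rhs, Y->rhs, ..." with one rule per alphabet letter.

A->C, B->AA, C->DC, D->B

  step 3 ⇒ step 4: BDCCCDCDC ⇒ AA·B·DC·DC·DC·B·DC·B·DC
    B ↦ AA
    C ↦ DC
    D ↦ B
  step 2 ⇒ step 3: DCAACC ⇒ B·DC·C·C·DC·DC
    A ↦ C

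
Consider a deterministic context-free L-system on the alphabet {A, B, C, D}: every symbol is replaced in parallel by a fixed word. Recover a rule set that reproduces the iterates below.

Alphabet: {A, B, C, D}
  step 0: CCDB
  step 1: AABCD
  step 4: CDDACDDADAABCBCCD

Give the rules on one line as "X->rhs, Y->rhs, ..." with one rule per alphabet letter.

A->CD, B->D, C->A, D->BC

  step 0 ⇒ step 1: CCDB ⇒ A·A·BC·D
    B ↦ D
    C ↦ A
    D ↦ BC
    A ↦ CD  (constrained at step 1)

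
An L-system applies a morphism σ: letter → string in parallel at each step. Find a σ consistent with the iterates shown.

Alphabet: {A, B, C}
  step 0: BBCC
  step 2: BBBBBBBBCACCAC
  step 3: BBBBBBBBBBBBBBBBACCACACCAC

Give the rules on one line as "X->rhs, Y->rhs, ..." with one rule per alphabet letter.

  step 2 ⇒ step 3: BBBBBBBBCACCAC ⇒ BB·BB·BB·BB·BB·BB·BB·BB·AC·C·AC·AC·C·AC
    A ↦ C
    B ↦ BB
    C ↦ AC

A->C, B->BB, C->AC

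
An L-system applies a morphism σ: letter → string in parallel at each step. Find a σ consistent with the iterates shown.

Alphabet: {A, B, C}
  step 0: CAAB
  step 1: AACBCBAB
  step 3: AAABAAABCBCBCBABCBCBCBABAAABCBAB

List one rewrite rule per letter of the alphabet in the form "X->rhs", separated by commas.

A->CB, B->AB, C->AA

  step 0 ⇒ step 1: CAAB ⇒ AA·CB·CB·AB
    A ↦ CB
    B ↦ AB
    C ↦ AA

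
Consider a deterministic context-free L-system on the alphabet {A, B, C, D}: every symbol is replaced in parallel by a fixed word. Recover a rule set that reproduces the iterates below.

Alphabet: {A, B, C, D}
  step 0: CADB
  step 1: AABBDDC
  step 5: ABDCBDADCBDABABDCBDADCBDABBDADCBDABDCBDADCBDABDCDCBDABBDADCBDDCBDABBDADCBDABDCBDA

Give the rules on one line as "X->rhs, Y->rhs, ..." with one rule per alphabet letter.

A->AB, B->DC, C->A, D->BD

  step 0 ⇒ step 1: CADB ⇒ A·AB·BD·DC
    A ↦ AB
    B ↦ DC
    C ↦ A
    D ↦ BD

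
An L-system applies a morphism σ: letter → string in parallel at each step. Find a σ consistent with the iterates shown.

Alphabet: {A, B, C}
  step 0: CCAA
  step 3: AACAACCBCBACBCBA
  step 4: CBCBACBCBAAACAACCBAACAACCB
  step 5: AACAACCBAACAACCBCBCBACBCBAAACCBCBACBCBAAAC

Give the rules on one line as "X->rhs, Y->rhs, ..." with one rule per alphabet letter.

  step 4 ⇒ step 5: CBCBACBCBAAACAACCBAACAACCB ⇒ A·AC·A·AC·CB·A·AC·A·AC·CB·CB·CB·A·CB·CB·A·A·AC·CB·CB·A·CB·CB·A·A·AC
    A ↦ CB
    B ↦ AC
    C ↦ A

A->CB, B->AC, C->A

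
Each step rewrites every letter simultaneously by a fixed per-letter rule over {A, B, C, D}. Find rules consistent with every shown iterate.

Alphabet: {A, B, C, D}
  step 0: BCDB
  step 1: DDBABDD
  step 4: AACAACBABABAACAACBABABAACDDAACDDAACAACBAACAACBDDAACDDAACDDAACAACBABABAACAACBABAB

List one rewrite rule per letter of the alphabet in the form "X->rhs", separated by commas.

A->AAC, B->DD, C->B, D->AB

  step 0 ⇒ step 1: BCDB ⇒ DD·B·AB·DD
    B ↦ DD
    C ↦ B
    D ↦ AB
    A ↦ AAC  (constrained at step 1)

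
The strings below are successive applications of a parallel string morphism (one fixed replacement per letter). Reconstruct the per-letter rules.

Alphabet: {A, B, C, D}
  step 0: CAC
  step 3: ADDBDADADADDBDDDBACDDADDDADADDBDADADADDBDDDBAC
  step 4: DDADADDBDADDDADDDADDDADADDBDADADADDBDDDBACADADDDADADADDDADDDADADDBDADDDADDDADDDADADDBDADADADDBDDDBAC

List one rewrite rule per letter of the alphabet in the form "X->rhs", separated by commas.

  step 3 ⇒ step 4: ADDBDADADADDBDDDBACDDADDDADADDBDADADADDBDDDBAC ⇒ DD·AD·AD·DBD·AD·DD·AD·DD·AD·DD·AD·AD·DBD·AD·AD·AD·DBD·DD·BAC·AD·AD·DD·AD·AD·AD·DD·AD·DD·AD·AD·DBD·AD·DD·AD·DD·AD·DD·AD·AD·DBD·AD·AD·AD·DBD·DD·BAC
    A ↦ DD
    B ↦ DBD
    C ↦ BAC
    D ↦ AD

A->DD, B->DBD, C->BAC, D->AD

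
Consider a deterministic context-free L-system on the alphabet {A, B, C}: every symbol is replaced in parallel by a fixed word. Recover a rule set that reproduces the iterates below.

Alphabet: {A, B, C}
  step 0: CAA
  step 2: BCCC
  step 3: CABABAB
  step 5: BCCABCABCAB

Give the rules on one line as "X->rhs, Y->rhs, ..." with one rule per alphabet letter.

A->B, B->C, C->AB

  step 2 ⇒ step 3: BCCC ⇒ C·AB·AB·AB
    B ↦ C
    C ↦ AB
    A ↦ B  (constrained at step 0)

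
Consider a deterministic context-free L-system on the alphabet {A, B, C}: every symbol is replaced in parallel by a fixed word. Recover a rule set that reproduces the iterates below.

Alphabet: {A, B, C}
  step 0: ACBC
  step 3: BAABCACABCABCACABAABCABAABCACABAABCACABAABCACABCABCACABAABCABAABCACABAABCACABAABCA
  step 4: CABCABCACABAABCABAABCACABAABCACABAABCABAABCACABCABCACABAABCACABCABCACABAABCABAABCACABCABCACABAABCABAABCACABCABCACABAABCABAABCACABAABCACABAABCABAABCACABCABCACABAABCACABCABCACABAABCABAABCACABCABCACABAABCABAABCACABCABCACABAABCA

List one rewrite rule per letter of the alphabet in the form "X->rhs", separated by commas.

  step 3 ⇒ step 4: BAABCACABCABCACABAABCABAABCACABAABCACABAABCACABCABCACABAABCABAABCACABAABCACABAABCA ⇒ CA·BCA·BCA·CA·BAA·BCA·BAA·BCA·CA·BAA·BCA·CA·BAA·BCA·BAA·BCA·CA·BCA·BCA·CA·BAA·BCA·CA·BCA·BCA·CA·BAA·BCA·BAA·BCA·CA·BCA·BCA·CA·BAA·BCA·BAA·BCA·CA·BCA·BCA·CA·BAA·BCA·BAA·BCA·CA·BAA·BCA·CA·BAA·BCA·BAA·BCA·CA·BCA·BCA·CA·BAA·BCA·CA·BCA·BCA·CA·BAA·BCA·BAA·BCA·CA·BCA·BCA·CA·BAA·BCA·BAA·BCA·CA·BCA·BCA·CA·BAA·BCA
    A ↦ BCA
    B ↦ CA
    C ↦ BAA

A->BCA, B->CA, C->BAA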